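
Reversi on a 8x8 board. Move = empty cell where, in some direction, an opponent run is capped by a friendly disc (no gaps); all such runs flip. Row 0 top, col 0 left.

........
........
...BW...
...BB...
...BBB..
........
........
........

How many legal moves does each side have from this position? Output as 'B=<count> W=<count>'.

-- B to move --
(1,3): no bracket -> illegal
(1,4): flips 1 -> legal
(1,5): flips 1 -> legal
(2,5): flips 1 -> legal
(3,5): no bracket -> illegal
B mobility = 3
-- W to move --
(1,2): no bracket -> illegal
(1,3): no bracket -> illegal
(1,4): no bracket -> illegal
(2,2): flips 1 -> legal
(2,5): no bracket -> illegal
(3,2): no bracket -> illegal
(3,5): no bracket -> illegal
(3,6): no bracket -> illegal
(4,2): flips 1 -> legal
(4,6): no bracket -> illegal
(5,2): no bracket -> illegal
(5,3): no bracket -> illegal
(5,4): flips 2 -> legal
(5,5): no bracket -> illegal
(5,6): no bracket -> illegal
W mobility = 3

Answer: B=3 W=3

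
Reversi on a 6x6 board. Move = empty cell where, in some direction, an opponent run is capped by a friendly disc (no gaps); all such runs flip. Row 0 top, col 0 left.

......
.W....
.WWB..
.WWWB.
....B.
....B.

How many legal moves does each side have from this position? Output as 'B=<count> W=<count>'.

-- B to move --
(0,0): flips 3 -> legal
(0,1): no bracket -> illegal
(0,2): no bracket -> illegal
(1,0): no bracket -> illegal
(1,2): no bracket -> illegal
(1,3): no bracket -> illegal
(2,0): flips 2 -> legal
(2,4): no bracket -> illegal
(3,0): flips 3 -> legal
(4,0): no bracket -> illegal
(4,1): flips 1 -> legal
(4,2): no bracket -> illegal
(4,3): flips 1 -> legal
B mobility = 5
-- W to move --
(1,2): no bracket -> illegal
(1,3): flips 1 -> legal
(1,4): flips 1 -> legal
(2,4): flips 1 -> legal
(2,5): no bracket -> illegal
(3,5): flips 1 -> legal
(4,3): no bracket -> illegal
(4,5): no bracket -> illegal
(5,3): no bracket -> illegal
(5,5): flips 1 -> legal
W mobility = 5

Answer: B=5 W=5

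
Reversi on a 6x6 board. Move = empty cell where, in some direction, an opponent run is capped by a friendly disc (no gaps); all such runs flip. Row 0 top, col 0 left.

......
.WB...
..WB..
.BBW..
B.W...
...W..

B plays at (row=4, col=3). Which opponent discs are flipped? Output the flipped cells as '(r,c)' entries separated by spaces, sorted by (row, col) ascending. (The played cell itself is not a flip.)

Dir NW: first cell 'B' (not opp) -> no flip
Dir N: opp run (3,3) capped by B -> flip
Dir NE: first cell '.' (not opp) -> no flip
Dir W: opp run (4,2), next='.' -> no flip
Dir E: first cell '.' (not opp) -> no flip
Dir SW: first cell '.' (not opp) -> no flip
Dir S: opp run (5,3), next=edge -> no flip
Dir SE: first cell '.' (not opp) -> no flip

Answer: (3,3)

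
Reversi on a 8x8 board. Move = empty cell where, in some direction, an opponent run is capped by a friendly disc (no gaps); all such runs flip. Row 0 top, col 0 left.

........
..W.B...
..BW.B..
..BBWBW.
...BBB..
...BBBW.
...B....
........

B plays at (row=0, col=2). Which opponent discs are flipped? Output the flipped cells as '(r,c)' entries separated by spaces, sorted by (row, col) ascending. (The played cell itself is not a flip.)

Dir NW: edge -> no flip
Dir N: edge -> no flip
Dir NE: edge -> no flip
Dir W: first cell '.' (not opp) -> no flip
Dir E: first cell '.' (not opp) -> no flip
Dir SW: first cell '.' (not opp) -> no flip
Dir S: opp run (1,2) capped by B -> flip
Dir SE: first cell '.' (not opp) -> no flip

Answer: (1,2)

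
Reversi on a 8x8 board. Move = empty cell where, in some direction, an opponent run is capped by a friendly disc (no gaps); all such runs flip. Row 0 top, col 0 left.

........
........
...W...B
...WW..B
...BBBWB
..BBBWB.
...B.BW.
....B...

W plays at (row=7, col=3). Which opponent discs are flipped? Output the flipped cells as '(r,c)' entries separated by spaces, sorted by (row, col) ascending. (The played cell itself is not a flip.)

Answer: (4,3) (5,3) (6,3)

Derivation:
Dir NW: first cell '.' (not opp) -> no flip
Dir N: opp run (6,3) (5,3) (4,3) capped by W -> flip
Dir NE: first cell '.' (not opp) -> no flip
Dir W: first cell '.' (not opp) -> no flip
Dir E: opp run (7,4), next='.' -> no flip
Dir SW: edge -> no flip
Dir S: edge -> no flip
Dir SE: edge -> no flip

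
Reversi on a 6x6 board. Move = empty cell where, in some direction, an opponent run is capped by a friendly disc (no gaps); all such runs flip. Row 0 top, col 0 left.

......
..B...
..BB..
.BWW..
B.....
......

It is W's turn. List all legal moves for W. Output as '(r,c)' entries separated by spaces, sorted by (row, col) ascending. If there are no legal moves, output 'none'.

Answer: (0,2) (1,1) (1,3) (1,4) (3,0)

Derivation:
(0,1): no bracket -> illegal
(0,2): flips 2 -> legal
(0,3): no bracket -> illegal
(1,1): flips 1 -> legal
(1,3): flips 1 -> legal
(1,4): flips 1 -> legal
(2,0): no bracket -> illegal
(2,1): no bracket -> illegal
(2,4): no bracket -> illegal
(3,0): flips 1 -> legal
(3,4): no bracket -> illegal
(4,1): no bracket -> illegal
(4,2): no bracket -> illegal
(5,0): no bracket -> illegal
(5,1): no bracket -> illegal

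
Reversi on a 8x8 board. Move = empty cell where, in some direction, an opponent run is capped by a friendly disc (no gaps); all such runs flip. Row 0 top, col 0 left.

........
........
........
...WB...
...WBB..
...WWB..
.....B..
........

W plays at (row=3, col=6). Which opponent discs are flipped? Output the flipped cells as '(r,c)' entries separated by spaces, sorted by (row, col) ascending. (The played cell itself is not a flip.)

Answer: (4,5)

Derivation:
Dir NW: first cell '.' (not opp) -> no flip
Dir N: first cell '.' (not opp) -> no flip
Dir NE: first cell '.' (not opp) -> no flip
Dir W: first cell '.' (not opp) -> no flip
Dir E: first cell '.' (not opp) -> no flip
Dir SW: opp run (4,5) capped by W -> flip
Dir S: first cell '.' (not opp) -> no flip
Dir SE: first cell '.' (not opp) -> no flip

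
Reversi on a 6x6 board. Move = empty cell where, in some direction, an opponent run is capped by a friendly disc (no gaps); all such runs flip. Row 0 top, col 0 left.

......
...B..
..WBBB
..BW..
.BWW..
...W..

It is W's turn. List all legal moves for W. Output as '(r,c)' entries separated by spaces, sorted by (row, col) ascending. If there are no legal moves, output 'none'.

Answer: (0,3) (0,4) (1,5) (2,1) (3,1) (4,0)

Derivation:
(0,2): no bracket -> illegal
(0,3): flips 2 -> legal
(0,4): flips 1 -> legal
(1,2): no bracket -> illegal
(1,4): no bracket -> illegal
(1,5): flips 1 -> legal
(2,1): flips 1 -> legal
(3,0): no bracket -> illegal
(3,1): flips 1 -> legal
(3,4): no bracket -> illegal
(3,5): no bracket -> illegal
(4,0): flips 1 -> legal
(5,0): no bracket -> illegal
(5,1): no bracket -> illegal
(5,2): no bracket -> illegal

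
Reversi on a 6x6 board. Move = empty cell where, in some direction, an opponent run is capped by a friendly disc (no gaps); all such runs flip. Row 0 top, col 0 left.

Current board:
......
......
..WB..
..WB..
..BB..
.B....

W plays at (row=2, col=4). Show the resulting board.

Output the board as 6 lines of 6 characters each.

Answer: ......
......
..WWW.
..WB..
..BB..
.B....

Derivation:
Place W at (2,4); scan 8 dirs for brackets.
Dir NW: first cell '.' (not opp) -> no flip
Dir N: first cell '.' (not opp) -> no flip
Dir NE: first cell '.' (not opp) -> no flip
Dir W: opp run (2,3) capped by W -> flip
Dir E: first cell '.' (not opp) -> no flip
Dir SW: opp run (3,3) (4,2) (5,1), next=edge -> no flip
Dir S: first cell '.' (not opp) -> no flip
Dir SE: first cell '.' (not opp) -> no flip
All flips: (2,3)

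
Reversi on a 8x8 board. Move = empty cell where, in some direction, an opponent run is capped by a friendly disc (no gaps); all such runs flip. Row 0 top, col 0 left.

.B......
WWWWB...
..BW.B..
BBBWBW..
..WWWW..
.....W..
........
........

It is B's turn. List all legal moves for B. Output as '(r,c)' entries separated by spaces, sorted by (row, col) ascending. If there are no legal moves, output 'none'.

(0,0): flips 1 -> legal
(0,2): flips 1 -> legal
(0,3): no bracket -> illegal
(0,4): flips 1 -> legal
(2,0): no bracket -> illegal
(2,1): flips 1 -> legal
(2,4): flips 1 -> legal
(2,6): no bracket -> illegal
(3,6): flips 1 -> legal
(4,1): no bracket -> illegal
(4,6): no bracket -> illegal
(5,1): no bracket -> illegal
(5,2): flips 2 -> legal
(5,3): flips 1 -> legal
(5,4): flips 2 -> legal
(5,6): flips 1 -> legal
(6,4): no bracket -> illegal
(6,5): flips 3 -> legal
(6,6): flips 3 -> legal

Answer: (0,0) (0,2) (0,4) (2,1) (2,4) (3,6) (5,2) (5,3) (5,4) (5,6) (6,5) (6,6)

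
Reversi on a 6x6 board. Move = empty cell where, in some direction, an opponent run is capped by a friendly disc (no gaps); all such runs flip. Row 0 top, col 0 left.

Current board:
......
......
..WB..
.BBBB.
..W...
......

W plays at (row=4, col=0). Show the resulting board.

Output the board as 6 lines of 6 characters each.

Place W at (4,0); scan 8 dirs for brackets.
Dir NW: edge -> no flip
Dir N: first cell '.' (not opp) -> no flip
Dir NE: opp run (3,1) capped by W -> flip
Dir W: edge -> no flip
Dir E: first cell '.' (not opp) -> no flip
Dir SW: edge -> no flip
Dir S: first cell '.' (not opp) -> no flip
Dir SE: first cell '.' (not opp) -> no flip
All flips: (3,1)

Answer: ......
......
..WB..
.WBBB.
W.W...
......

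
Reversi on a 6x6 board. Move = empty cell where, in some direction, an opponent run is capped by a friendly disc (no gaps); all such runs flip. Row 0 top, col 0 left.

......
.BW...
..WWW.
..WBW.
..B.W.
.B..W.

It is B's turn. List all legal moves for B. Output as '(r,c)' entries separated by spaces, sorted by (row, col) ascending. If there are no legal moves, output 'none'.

(0,1): no bracket -> illegal
(0,2): flips 3 -> legal
(0,3): no bracket -> illegal
(1,3): flips 2 -> legal
(1,4): no bracket -> illegal
(1,5): flips 1 -> legal
(2,1): no bracket -> illegal
(2,5): no bracket -> illegal
(3,1): flips 1 -> legal
(3,5): flips 1 -> legal
(4,1): no bracket -> illegal
(4,3): no bracket -> illegal
(4,5): no bracket -> illegal
(5,3): no bracket -> illegal
(5,5): flips 1 -> legal

Answer: (0,2) (1,3) (1,5) (3,1) (3,5) (5,5)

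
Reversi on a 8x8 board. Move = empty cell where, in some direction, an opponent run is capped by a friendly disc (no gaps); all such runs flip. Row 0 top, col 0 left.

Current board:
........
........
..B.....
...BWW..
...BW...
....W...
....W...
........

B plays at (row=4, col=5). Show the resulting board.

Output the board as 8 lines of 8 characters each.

Place B at (4,5); scan 8 dirs for brackets.
Dir NW: opp run (3,4), next='.' -> no flip
Dir N: opp run (3,5), next='.' -> no flip
Dir NE: first cell '.' (not opp) -> no flip
Dir W: opp run (4,4) capped by B -> flip
Dir E: first cell '.' (not opp) -> no flip
Dir SW: opp run (5,4), next='.' -> no flip
Dir S: first cell '.' (not opp) -> no flip
Dir SE: first cell '.' (not opp) -> no flip
All flips: (4,4)

Answer: ........
........
..B.....
...BWW..
...BBB..
....W...
....W...
........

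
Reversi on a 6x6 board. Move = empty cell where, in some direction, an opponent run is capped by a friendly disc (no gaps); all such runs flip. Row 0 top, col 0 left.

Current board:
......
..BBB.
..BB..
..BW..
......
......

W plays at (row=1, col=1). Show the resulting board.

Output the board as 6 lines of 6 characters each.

Place W at (1,1); scan 8 dirs for brackets.
Dir NW: first cell '.' (not opp) -> no flip
Dir N: first cell '.' (not opp) -> no flip
Dir NE: first cell '.' (not opp) -> no flip
Dir W: first cell '.' (not opp) -> no flip
Dir E: opp run (1,2) (1,3) (1,4), next='.' -> no flip
Dir SW: first cell '.' (not opp) -> no flip
Dir S: first cell '.' (not opp) -> no flip
Dir SE: opp run (2,2) capped by W -> flip
All flips: (2,2)

Answer: ......
.WBBB.
..WB..
..BW..
......
......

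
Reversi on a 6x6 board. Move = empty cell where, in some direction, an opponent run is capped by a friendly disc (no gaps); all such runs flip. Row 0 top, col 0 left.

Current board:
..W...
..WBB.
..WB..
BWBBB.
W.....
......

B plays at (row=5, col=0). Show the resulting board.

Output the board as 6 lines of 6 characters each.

Place B at (5,0); scan 8 dirs for brackets.
Dir NW: edge -> no flip
Dir N: opp run (4,0) capped by B -> flip
Dir NE: first cell '.' (not opp) -> no flip
Dir W: edge -> no flip
Dir E: first cell '.' (not opp) -> no flip
Dir SW: edge -> no flip
Dir S: edge -> no flip
Dir SE: edge -> no flip
All flips: (4,0)

Answer: ..W...
..WBB.
..WB..
BWBBB.
B.....
B.....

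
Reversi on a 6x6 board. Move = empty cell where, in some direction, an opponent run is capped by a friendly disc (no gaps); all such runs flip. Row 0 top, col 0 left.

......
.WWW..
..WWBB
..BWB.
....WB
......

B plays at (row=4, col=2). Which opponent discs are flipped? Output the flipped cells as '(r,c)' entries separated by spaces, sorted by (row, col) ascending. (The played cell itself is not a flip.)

Answer: (3,3)

Derivation:
Dir NW: first cell '.' (not opp) -> no flip
Dir N: first cell 'B' (not opp) -> no flip
Dir NE: opp run (3,3) capped by B -> flip
Dir W: first cell '.' (not opp) -> no flip
Dir E: first cell '.' (not opp) -> no flip
Dir SW: first cell '.' (not opp) -> no flip
Dir S: first cell '.' (not opp) -> no flip
Dir SE: first cell '.' (not opp) -> no flip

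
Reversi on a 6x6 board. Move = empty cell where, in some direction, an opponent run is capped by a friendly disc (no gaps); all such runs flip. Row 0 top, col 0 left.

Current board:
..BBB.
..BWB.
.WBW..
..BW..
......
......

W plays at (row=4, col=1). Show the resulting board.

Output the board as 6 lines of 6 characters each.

Answer: ..BBB.
..BWB.
.WBW..
..WW..
.W....
......

Derivation:
Place W at (4,1); scan 8 dirs for brackets.
Dir NW: first cell '.' (not opp) -> no flip
Dir N: first cell '.' (not opp) -> no flip
Dir NE: opp run (3,2) capped by W -> flip
Dir W: first cell '.' (not opp) -> no flip
Dir E: first cell '.' (not opp) -> no flip
Dir SW: first cell '.' (not opp) -> no flip
Dir S: first cell '.' (not opp) -> no flip
Dir SE: first cell '.' (not opp) -> no flip
All flips: (3,2)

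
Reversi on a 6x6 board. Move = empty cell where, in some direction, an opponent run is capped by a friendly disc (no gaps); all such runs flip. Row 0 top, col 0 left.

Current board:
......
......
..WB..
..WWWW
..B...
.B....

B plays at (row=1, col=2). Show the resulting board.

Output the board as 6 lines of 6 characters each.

Place B at (1,2); scan 8 dirs for brackets.
Dir NW: first cell '.' (not opp) -> no flip
Dir N: first cell '.' (not opp) -> no flip
Dir NE: first cell '.' (not opp) -> no flip
Dir W: first cell '.' (not opp) -> no flip
Dir E: first cell '.' (not opp) -> no flip
Dir SW: first cell '.' (not opp) -> no flip
Dir S: opp run (2,2) (3,2) capped by B -> flip
Dir SE: first cell 'B' (not opp) -> no flip
All flips: (2,2) (3,2)

Answer: ......
..B...
..BB..
..BWWW
..B...
.B....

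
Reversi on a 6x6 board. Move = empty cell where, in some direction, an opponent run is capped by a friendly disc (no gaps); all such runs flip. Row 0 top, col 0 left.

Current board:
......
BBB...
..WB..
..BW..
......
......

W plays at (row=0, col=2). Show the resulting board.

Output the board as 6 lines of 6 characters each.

Place W at (0,2); scan 8 dirs for brackets.
Dir NW: edge -> no flip
Dir N: edge -> no flip
Dir NE: edge -> no flip
Dir W: first cell '.' (not opp) -> no flip
Dir E: first cell '.' (not opp) -> no flip
Dir SW: opp run (1,1), next='.' -> no flip
Dir S: opp run (1,2) capped by W -> flip
Dir SE: first cell '.' (not opp) -> no flip
All flips: (1,2)

Answer: ..W...
BBW...
..WB..
..BW..
......
......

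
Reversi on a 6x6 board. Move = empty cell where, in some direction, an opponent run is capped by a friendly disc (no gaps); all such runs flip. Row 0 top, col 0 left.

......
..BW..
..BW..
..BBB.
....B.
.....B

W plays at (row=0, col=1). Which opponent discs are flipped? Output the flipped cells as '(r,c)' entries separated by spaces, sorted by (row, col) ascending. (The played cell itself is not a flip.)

Dir NW: edge -> no flip
Dir N: edge -> no flip
Dir NE: edge -> no flip
Dir W: first cell '.' (not opp) -> no flip
Dir E: first cell '.' (not opp) -> no flip
Dir SW: first cell '.' (not opp) -> no flip
Dir S: first cell '.' (not opp) -> no flip
Dir SE: opp run (1,2) capped by W -> flip

Answer: (1,2)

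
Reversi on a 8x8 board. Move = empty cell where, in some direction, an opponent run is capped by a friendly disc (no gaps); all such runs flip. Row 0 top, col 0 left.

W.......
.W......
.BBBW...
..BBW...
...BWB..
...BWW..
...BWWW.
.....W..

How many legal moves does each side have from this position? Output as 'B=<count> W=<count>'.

-- B to move --
(0,1): flips 1 -> legal
(0,2): no bracket -> illegal
(1,0): no bracket -> illegal
(1,2): no bracket -> illegal
(1,3): no bracket -> illegal
(1,4): no bracket -> illegal
(1,5): flips 1 -> legal
(2,0): no bracket -> illegal
(2,5): flips 2 -> legal
(3,5): flips 2 -> legal
(4,6): no bracket -> illegal
(5,6): flips 2 -> legal
(5,7): no bracket -> illegal
(6,7): flips 3 -> legal
(7,3): no bracket -> illegal
(7,4): no bracket -> illegal
(7,6): flips 2 -> legal
(7,7): flips 3 -> legal
B mobility = 8
-- W to move --
(1,0): flips 3 -> legal
(1,2): flips 1 -> legal
(1,3): no bracket -> illegal
(1,4): no bracket -> illegal
(2,0): flips 3 -> legal
(3,0): no bracket -> illegal
(3,1): flips 3 -> legal
(3,5): flips 1 -> legal
(3,6): flips 1 -> legal
(4,1): no bracket -> illegal
(4,2): flips 3 -> legal
(4,6): flips 1 -> legal
(5,2): flips 2 -> legal
(5,6): flips 1 -> legal
(6,2): flips 2 -> legal
(7,2): flips 1 -> legal
(7,3): no bracket -> illegal
(7,4): no bracket -> illegal
W mobility = 12

Answer: B=8 W=12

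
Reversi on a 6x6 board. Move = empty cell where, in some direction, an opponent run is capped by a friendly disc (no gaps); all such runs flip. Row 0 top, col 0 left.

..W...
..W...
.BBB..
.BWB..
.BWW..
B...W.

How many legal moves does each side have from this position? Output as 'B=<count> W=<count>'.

-- B to move --
(0,1): flips 1 -> legal
(0,3): flips 1 -> legal
(1,1): no bracket -> illegal
(1,3): no bracket -> illegal
(3,4): no bracket -> illegal
(4,4): flips 2 -> legal
(4,5): no bracket -> illegal
(5,1): flips 1 -> legal
(5,2): flips 2 -> legal
(5,3): flips 2 -> legal
(5,5): no bracket -> illegal
B mobility = 6
-- W to move --
(1,0): flips 1 -> legal
(1,1): no bracket -> illegal
(1,3): flips 2 -> legal
(1,4): flips 1 -> legal
(2,0): flips 1 -> legal
(2,4): flips 1 -> legal
(3,0): flips 2 -> legal
(3,4): flips 2 -> legal
(4,0): flips 1 -> legal
(4,4): no bracket -> illegal
(5,1): no bracket -> illegal
(5,2): no bracket -> illegal
W mobility = 8

Answer: B=6 W=8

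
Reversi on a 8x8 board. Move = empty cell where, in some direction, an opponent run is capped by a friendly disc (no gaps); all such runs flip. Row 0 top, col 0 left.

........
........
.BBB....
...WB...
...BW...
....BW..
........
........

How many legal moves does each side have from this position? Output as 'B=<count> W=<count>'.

-- B to move --
(2,4): no bracket -> illegal
(3,2): flips 1 -> legal
(3,5): no bracket -> illegal
(4,2): no bracket -> illegal
(4,5): flips 1 -> legal
(4,6): no bracket -> illegal
(5,3): no bracket -> illegal
(5,6): flips 1 -> legal
(6,4): no bracket -> illegal
(6,5): no bracket -> illegal
(6,6): flips 3 -> legal
B mobility = 4
-- W to move --
(1,0): no bracket -> illegal
(1,1): flips 1 -> legal
(1,2): no bracket -> illegal
(1,3): flips 1 -> legal
(1,4): no bracket -> illegal
(2,0): no bracket -> illegal
(2,4): flips 1 -> legal
(2,5): no bracket -> illegal
(3,0): no bracket -> illegal
(3,1): no bracket -> illegal
(3,2): no bracket -> illegal
(3,5): flips 1 -> legal
(4,2): flips 1 -> legal
(4,5): no bracket -> illegal
(5,2): no bracket -> illegal
(5,3): flips 2 -> legal
(6,3): no bracket -> illegal
(6,4): flips 1 -> legal
(6,5): no bracket -> illegal
W mobility = 7

Answer: B=4 W=7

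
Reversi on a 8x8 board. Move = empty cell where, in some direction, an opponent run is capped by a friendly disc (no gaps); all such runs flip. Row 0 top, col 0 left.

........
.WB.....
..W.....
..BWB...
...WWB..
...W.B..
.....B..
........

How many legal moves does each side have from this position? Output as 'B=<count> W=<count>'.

Answer: B=5 W=10

Derivation:
-- B to move --
(0,0): flips 4 -> legal
(0,1): no bracket -> illegal
(0,2): no bracket -> illegal
(1,0): flips 1 -> legal
(1,3): no bracket -> illegal
(2,0): no bracket -> illegal
(2,1): no bracket -> illegal
(2,3): no bracket -> illegal
(2,4): no bracket -> illegal
(3,1): no bracket -> illegal
(3,5): no bracket -> illegal
(4,2): flips 2 -> legal
(5,2): flips 1 -> legal
(5,4): flips 2 -> legal
(6,2): no bracket -> illegal
(6,3): no bracket -> illegal
(6,4): no bracket -> illegal
B mobility = 5
-- W to move --
(0,1): no bracket -> illegal
(0,2): flips 1 -> legal
(0,3): no bracket -> illegal
(1,3): flips 1 -> legal
(2,1): flips 1 -> legal
(2,3): no bracket -> illegal
(2,4): flips 1 -> legal
(2,5): flips 1 -> legal
(3,1): flips 1 -> legal
(3,5): flips 1 -> legal
(3,6): no bracket -> illegal
(4,1): no bracket -> illegal
(4,2): flips 1 -> legal
(4,6): flips 1 -> legal
(5,4): no bracket -> illegal
(5,6): no bracket -> illegal
(6,4): no bracket -> illegal
(6,6): flips 1 -> legal
(7,4): no bracket -> illegal
(7,5): no bracket -> illegal
(7,6): no bracket -> illegal
W mobility = 10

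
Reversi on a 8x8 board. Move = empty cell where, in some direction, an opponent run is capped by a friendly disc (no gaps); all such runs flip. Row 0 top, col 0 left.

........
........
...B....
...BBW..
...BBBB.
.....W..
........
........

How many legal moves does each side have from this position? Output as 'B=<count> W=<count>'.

-- B to move --
(2,4): flips 1 -> legal
(2,5): flips 1 -> legal
(2,6): flips 1 -> legal
(3,6): flips 1 -> legal
(5,4): no bracket -> illegal
(5,6): no bracket -> illegal
(6,4): flips 1 -> legal
(6,5): flips 1 -> legal
(6,6): flips 1 -> legal
B mobility = 7
-- W to move --
(1,2): no bracket -> illegal
(1,3): no bracket -> illegal
(1,4): no bracket -> illegal
(2,2): flips 2 -> legal
(2,4): no bracket -> illegal
(2,5): no bracket -> illegal
(3,2): flips 2 -> legal
(3,6): no bracket -> illegal
(3,7): flips 1 -> legal
(4,2): no bracket -> illegal
(4,7): no bracket -> illegal
(5,2): no bracket -> illegal
(5,3): flips 1 -> legal
(5,4): no bracket -> illegal
(5,6): no bracket -> illegal
(5,7): flips 1 -> legal
W mobility = 5

Answer: B=7 W=5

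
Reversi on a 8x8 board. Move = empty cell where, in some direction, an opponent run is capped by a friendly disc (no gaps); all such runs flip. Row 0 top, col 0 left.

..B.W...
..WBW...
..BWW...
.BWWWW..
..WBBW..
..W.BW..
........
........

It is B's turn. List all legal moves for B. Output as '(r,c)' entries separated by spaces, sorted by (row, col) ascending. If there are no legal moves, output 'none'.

(0,1): no bracket -> illegal
(0,3): no bracket -> illegal
(0,5): no bracket -> illegal
(1,1): flips 1 -> legal
(1,5): flips 1 -> legal
(2,1): flips 1 -> legal
(2,5): flips 3 -> legal
(2,6): flips 1 -> legal
(3,6): flips 5 -> legal
(4,1): flips 1 -> legal
(4,6): flips 3 -> legal
(5,1): no bracket -> illegal
(5,3): flips 1 -> legal
(5,6): flips 1 -> legal
(6,1): flips 1 -> legal
(6,2): flips 3 -> legal
(6,3): no bracket -> illegal
(6,4): no bracket -> illegal
(6,5): no bracket -> illegal
(6,6): flips 1 -> legal

Answer: (1,1) (1,5) (2,1) (2,5) (2,6) (3,6) (4,1) (4,6) (5,3) (5,6) (6,1) (6,2) (6,6)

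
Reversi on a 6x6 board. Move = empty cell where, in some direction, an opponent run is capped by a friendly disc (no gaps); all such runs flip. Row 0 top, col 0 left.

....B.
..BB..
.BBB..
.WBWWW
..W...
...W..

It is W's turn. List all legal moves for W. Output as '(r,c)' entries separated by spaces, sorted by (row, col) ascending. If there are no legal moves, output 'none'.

(0,1): flips 2 -> legal
(0,2): flips 3 -> legal
(0,3): flips 2 -> legal
(0,5): no bracket -> illegal
(1,0): no bracket -> illegal
(1,1): flips 2 -> legal
(1,4): no bracket -> illegal
(1,5): no bracket -> illegal
(2,0): no bracket -> illegal
(2,4): no bracket -> illegal
(3,0): no bracket -> illegal
(4,1): no bracket -> illegal
(4,3): no bracket -> illegal

Answer: (0,1) (0,2) (0,3) (1,1)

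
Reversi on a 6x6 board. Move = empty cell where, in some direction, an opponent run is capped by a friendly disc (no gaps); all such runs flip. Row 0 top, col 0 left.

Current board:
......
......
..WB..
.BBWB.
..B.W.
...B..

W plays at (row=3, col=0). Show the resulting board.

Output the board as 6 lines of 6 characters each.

Place W at (3,0); scan 8 dirs for brackets.
Dir NW: edge -> no flip
Dir N: first cell '.' (not opp) -> no flip
Dir NE: first cell '.' (not opp) -> no flip
Dir W: edge -> no flip
Dir E: opp run (3,1) (3,2) capped by W -> flip
Dir SW: edge -> no flip
Dir S: first cell '.' (not opp) -> no flip
Dir SE: first cell '.' (not opp) -> no flip
All flips: (3,1) (3,2)

Answer: ......
......
..WB..
WWWWB.
..B.W.
...B..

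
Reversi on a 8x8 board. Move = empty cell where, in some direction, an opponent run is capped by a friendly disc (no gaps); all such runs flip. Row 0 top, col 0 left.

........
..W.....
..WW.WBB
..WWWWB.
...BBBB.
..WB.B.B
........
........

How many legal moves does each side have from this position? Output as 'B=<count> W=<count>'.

Answer: B=11 W=9

Derivation:
-- B to move --
(0,1): flips 3 -> legal
(0,2): no bracket -> illegal
(0,3): no bracket -> illegal
(1,1): flips 2 -> legal
(1,3): flips 2 -> legal
(1,4): flips 1 -> legal
(1,5): flips 2 -> legal
(1,6): flips 2 -> legal
(2,1): flips 1 -> legal
(2,4): flips 3 -> legal
(3,1): flips 4 -> legal
(4,1): no bracket -> illegal
(4,2): no bracket -> illegal
(5,1): flips 1 -> legal
(6,1): flips 1 -> legal
(6,2): no bracket -> illegal
(6,3): no bracket -> illegal
B mobility = 11
-- W to move --
(1,5): no bracket -> illegal
(1,6): no bracket -> illegal
(1,7): flips 1 -> legal
(3,7): flips 1 -> legal
(4,2): no bracket -> illegal
(4,7): flips 1 -> legal
(5,4): flips 3 -> legal
(5,6): flips 1 -> legal
(6,2): flips 2 -> legal
(6,3): flips 2 -> legal
(6,4): no bracket -> illegal
(6,5): flips 2 -> legal
(6,6): flips 2 -> legal
(6,7): no bracket -> illegal
W mobility = 9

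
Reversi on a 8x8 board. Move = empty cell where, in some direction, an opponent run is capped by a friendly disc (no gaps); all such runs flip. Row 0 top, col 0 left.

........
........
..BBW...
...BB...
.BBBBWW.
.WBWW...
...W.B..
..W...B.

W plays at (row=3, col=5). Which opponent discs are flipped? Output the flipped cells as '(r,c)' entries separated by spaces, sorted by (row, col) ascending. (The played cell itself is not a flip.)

Dir NW: first cell 'W' (not opp) -> no flip
Dir N: first cell '.' (not opp) -> no flip
Dir NE: first cell '.' (not opp) -> no flip
Dir W: opp run (3,4) (3,3), next='.' -> no flip
Dir E: first cell '.' (not opp) -> no flip
Dir SW: opp run (4,4) capped by W -> flip
Dir S: first cell 'W' (not opp) -> no flip
Dir SE: first cell 'W' (not opp) -> no flip

Answer: (4,4)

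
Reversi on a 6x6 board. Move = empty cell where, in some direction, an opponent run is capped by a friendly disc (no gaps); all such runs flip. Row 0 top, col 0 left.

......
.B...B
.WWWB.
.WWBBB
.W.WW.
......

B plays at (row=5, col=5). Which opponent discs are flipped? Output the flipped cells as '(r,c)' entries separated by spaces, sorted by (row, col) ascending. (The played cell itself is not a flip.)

Dir NW: opp run (4,4) capped by B -> flip
Dir N: first cell '.' (not opp) -> no flip
Dir NE: edge -> no flip
Dir W: first cell '.' (not opp) -> no flip
Dir E: edge -> no flip
Dir SW: edge -> no flip
Dir S: edge -> no flip
Dir SE: edge -> no flip

Answer: (4,4)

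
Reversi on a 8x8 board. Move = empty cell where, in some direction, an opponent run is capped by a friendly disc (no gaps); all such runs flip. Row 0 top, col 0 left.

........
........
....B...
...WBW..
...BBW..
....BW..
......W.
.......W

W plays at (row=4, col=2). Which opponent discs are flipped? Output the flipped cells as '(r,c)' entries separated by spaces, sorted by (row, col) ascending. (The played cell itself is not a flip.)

Dir NW: first cell '.' (not opp) -> no flip
Dir N: first cell '.' (not opp) -> no flip
Dir NE: first cell 'W' (not opp) -> no flip
Dir W: first cell '.' (not opp) -> no flip
Dir E: opp run (4,3) (4,4) capped by W -> flip
Dir SW: first cell '.' (not opp) -> no flip
Dir S: first cell '.' (not opp) -> no flip
Dir SE: first cell '.' (not opp) -> no flip

Answer: (4,3) (4,4)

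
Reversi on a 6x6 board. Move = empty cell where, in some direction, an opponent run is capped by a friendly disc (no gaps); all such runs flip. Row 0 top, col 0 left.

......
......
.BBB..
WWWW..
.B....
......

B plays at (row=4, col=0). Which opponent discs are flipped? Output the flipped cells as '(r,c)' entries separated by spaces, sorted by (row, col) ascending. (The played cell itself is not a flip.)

Dir NW: edge -> no flip
Dir N: opp run (3,0), next='.' -> no flip
Dir NE: opp run (3,1) capped by B -> flip
Dir W: edge -> no flip
Dir E: first cell 'B' (not opp) -> no flip
Dir SW: edge -> no flip
Dir S: first cell '.' (not opp) -> no flip
Dir SE: first cell '.' (not opp) -> no flip

Answer: (3,1)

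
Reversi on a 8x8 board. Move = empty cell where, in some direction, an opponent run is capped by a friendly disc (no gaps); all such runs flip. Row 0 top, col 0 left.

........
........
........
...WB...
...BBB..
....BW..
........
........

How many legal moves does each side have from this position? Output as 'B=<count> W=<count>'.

-- B to move --
(2,2): flips 1 -> legal
(2,3): flips 1 -> legal
(2,4): no bracket -> illegal
(3,2): flips 1 -> legal
(4,2): no bracket -> illegal
(4,6): no bracket -> illegal
(5,6): flips 1 -> legal
(6,4): no bracket -> illegal
(6,5): flips 1 -> legal
(6,6): flips 1 -> legal
B mobility = 6
-- W to move --
(2,3): no bracket -> illegal
(2,4): no bracket -> illegal
(2,5): no bracket -> illegal
(3,2): no bracket -> illegal
(3,5): flips 2 -> legal
(3,6): no bracket -> illegal
(4,2): no bracket -> illegal
(4,6): no bracket -> illegal
(5,2): no bracket -> illegal
(5,3): flips 2 -> legal
(5,6): no bracket -> illegal
(6,3): no bracket -> illegal
(6,4): no bracket -> illegal
(6,5): no bracket -> illegal
W mobility = 2

Answer: B=6 W=2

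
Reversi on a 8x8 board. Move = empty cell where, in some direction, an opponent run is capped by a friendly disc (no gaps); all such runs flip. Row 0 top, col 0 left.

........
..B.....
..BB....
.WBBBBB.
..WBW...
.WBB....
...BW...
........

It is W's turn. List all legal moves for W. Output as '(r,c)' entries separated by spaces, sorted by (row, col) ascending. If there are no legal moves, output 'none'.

Answer: (0,2) (1,1) (1,3) (2,4) (2,6) (3,7) (5,4) (6,2)

Derivation:
(0,1): no bracket -> illegal
(0,2): flips 3 -> legal
(0,3): no bracket -> illegal
(1,1): flips 2 -> legal
(1,3): flips 1 -> legal
(1,4): no bracket -> illegal
(2,1): no bracket -> illegal
(2,4): flips 2 -> legal
(2,5): no bracket -> illegal
(2,6): flips 1 -> legal
(2,7): no bracket -> illegal
(3,7): flips 5 -> legal
(4,1): no bracket -> illegal
(4,5): no bracket -> illegal
(4,6): no bracket -> illegal
(4,7): no bracket -> illegal
(5,4): flips 2 -> legal
(6,1): no bracket -> illegal
(6,2): flips 3 -> legal
(7,2): no bracket -> illegal
(7,3): no bracket -> illegal
(7,4): no bracket -> illegal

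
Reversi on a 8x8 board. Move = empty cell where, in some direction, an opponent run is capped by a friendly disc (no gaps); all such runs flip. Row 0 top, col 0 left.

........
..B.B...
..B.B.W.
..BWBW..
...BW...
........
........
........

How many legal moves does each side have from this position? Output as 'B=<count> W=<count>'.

-- B to move --
(1,5): no bracket -> illegal
(1,6): no bracket -> illegal
(1,7): no bracket -> illegal
(2,3): flips 1 -> legal
(2,5): no bracket -> illegal
(2,7): no bracket -> illegal
(3,6): flips 1 -> legal
(3,7): no bracket -> illegal
(4,2): flips 1 -> legal
(4,5): flips 1 -> legal
(4,6): flips 1 -> legal
(5,3): no bracket -> illegal
(5,4): flips 1 -> legal
(5,5): flips 2 -> legal
B mobility = 7
-- W to move --
(0,1): no bracket -> illegal
(0,2): no bracket -> illegal
(0,3): no bracket -> illegal
(0,4): flips 3 -> legal
(0,5): no bracket -> illegal
(1,1): flips 1 -> legal
(1,3): flips 1 -> legal
(1,5): flips 1 -> legal
(2,1): no bracket -> illegal
(2,3): no bracket -> illegal
(2,5): no bracket -> illegal
(3,1): flips 1 -> legal
(4,1): no bracket -> illegal
(4,2): flips 1 -> legal
(4,5): no bracket -> illegal
(5,2): no bracket -> illegal
(5,3): flips 1 -> legal
(5,4): no bracket -> illegal
W mobility = 7

Answer: B=7 W=7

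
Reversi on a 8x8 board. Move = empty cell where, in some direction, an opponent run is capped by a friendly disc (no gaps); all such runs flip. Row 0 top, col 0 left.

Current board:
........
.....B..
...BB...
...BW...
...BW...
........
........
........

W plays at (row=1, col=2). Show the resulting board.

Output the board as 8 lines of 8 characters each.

Answer: ........
..W..B..
...WB...
...BW...
...BW...
........
........
........

Derivation:
Place W at (1,2); scan 8 dirs for brackets.
Dir NW: first cell '.' (not opp) -> no flip
Dir N: first cell '.' (not opp) -> no flip
Dir NE: first cell '.' (not opp) -> no flip
Dir W: first cell '.' (not opp) -> no flip
Dir E: first cell '.' (not opp) -> no flip
Dir SW: first cell '.' (not opp) -> no flip
Dir S: first cell '.' (not opp) -> no flip
Dir SE: opp run (2,3) capped by W -> flip
All flips: (2,3)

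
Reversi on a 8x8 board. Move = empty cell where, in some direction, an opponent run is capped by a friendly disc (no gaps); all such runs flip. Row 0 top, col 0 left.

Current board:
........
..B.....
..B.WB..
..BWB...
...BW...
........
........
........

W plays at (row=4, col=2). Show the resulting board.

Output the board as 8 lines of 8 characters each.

Place W at (4,2); scan 8 dirs for brackets.
Dir NW: first cell '.' (not opp) -> no flip
Dir N: opp run (3,2) (2,2) (1,2), next='.' -> no flip
Dir NE: first cell 'W' (not opp) -> no flip
Dir W: first cell '.' (not opp) -> no flip
Dir E: opp run (4,3) capped by W -> flip
Dir SW: first cell '.' (not opp) -> no flip
Dir S: first cell '.' (not opp) -> no flip
Dir SE: first cell '.' (not opp) -> no flip
All flips: (4,3)

Answer: ........
..B.....
..B.WB..
..BWB...
..WWW...
........
........
........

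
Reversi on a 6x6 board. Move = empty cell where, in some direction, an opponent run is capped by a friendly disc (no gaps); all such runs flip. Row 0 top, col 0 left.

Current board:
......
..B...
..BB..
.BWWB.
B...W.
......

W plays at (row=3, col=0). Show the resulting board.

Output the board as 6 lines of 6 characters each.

Answer: ......
..B...
..BB..
WWWWB.
B...W.
......

Derivation:
Place W at (3,0); scan 8 dirs for brackets.
Dir NW: edge -> no flip
Dir N: first cell '.' (not opp) -> no flip
Dir NE: first cell '.' (not opp) -> no flip
Dir W: edge -> no flip
Dir E: opp run (3,1) capped by W -> flip
Dir SW: edge -> no flip
Dir S: opp run (4,0), next='.' -> no flip
Dir SE: first cell '.' (not opp) -> no flip
All flips: (3,1)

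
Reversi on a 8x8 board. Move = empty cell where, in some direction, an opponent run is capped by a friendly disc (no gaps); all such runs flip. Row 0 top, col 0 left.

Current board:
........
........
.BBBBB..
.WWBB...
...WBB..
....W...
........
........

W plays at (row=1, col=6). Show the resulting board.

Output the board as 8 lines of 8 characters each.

Answer: ........
......W.
.BBBBW..
.WWBW...
...WBB..
....W...
........
........

Derivation:
Place W at (1,6); scan 8 dirs for brackets.
Dir NW: first cell '.' (not opp) -> no flip
Dir N: first cell '.' (not opp) -> no flip
Dir NE: first cell '.' (not opp) -> no flip
Dir W: first cell '.' (not opp) -> no flip
Dir E: first cell '.' (not opp) -> no flip
Dir SW: opp run (2,5) (3,4) capped by W -> flip
Dir S: first cell '.' (not opp) -> no flip
Dir SE: first cell '.' (not opp) -> no flip
All flips: (2,5) (3,4)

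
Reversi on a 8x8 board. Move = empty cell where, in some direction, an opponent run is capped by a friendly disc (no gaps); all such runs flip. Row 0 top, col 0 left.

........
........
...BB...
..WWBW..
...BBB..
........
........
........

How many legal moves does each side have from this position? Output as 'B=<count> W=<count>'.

Answer: B=9 W=6

Derivation:
-- B to move --
(2,1): flips 1 -> legal
(2,2): flips 1 -> legal
(2,5): flips 1 -> legal
(2,6): flips 1 -> legal
(3,1): flips 2 -> legal
(3,6): flips 1 -> legal
(4,1): flips 1 -> legal
(4,2): flips 1 -> legal
(4,6): flips 1 -> legal
B mobility = 9
-- W to move --
(1,2): no bracket -> illegal
(1,3): flips 2 -> legal
(1,4): flips 1 -> legal
(1,5): flips 1 -> legal
(2,2): no bracket -> illegal
(2,5): no bracket -> illegal
(3,6): no bracket -> illegal
(4,2): no bracket -> illegal
(4,6): no bracket -> illegal
(5,2): no bracket -> illegal
(5,3): flips 2 -> legal
(5,4): flips 1 -> legal
(5,5): flips 2 -> legal
(5,6): no bracket -> illegal
W mobility = 6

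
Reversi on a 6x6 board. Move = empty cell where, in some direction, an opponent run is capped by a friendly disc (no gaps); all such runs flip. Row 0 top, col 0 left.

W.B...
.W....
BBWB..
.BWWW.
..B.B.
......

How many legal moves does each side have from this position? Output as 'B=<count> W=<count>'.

Answer: B=8 W=12

Derivation:
-- B to move --
(0,1): flips 1 -> legal
(1,0): no bracket -> illegal
(1,2): flips 2 -> legal
(1,3): flips 1 -> legal
(2,4): flips 2 -> legal
(2,5): no bracket -> illegal
(3,5): flips 3 -> legal
(4,1): flips 1 -> legal
(4,3): flips 2 -> legal
(4,5): flips 1 -> legal
B mobility = 8
-- W to move --
(0,1): no bracket -> illegal
(0,3): no bracket -> illegal
(1,0): flips 1 -> legal
(1,2): flips 1 -> legal
(1,3): flips 1 -> legal
(1,4): flips 1 -> legal
(2,4): flips 1 -> legal
(3,0): flips 1 -> legal
(3,5): no bracket -> illegal
(4,0): flips 1 -> legal
(4,1): flips 2 -> legal
(4,3): no bracket -> illegal
(4,5): no bracket -> illegal
(5,1): flips 1 -> legal
(5,2): flips 1 -> legal
(5,3): no bracket -> illegal
(5,4): flips 1 -> legal
(5,5): flips 1 -> legal
W mobility = 12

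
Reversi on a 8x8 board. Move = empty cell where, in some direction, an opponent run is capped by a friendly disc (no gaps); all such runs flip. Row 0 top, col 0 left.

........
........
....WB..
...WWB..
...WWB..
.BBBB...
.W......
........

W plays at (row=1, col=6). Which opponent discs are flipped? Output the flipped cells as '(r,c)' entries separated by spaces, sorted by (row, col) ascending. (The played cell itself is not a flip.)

Dir NW: first cell '.' (not opp) -> no flip
Dir N: first cell '.' (not opp) -> no flip
Dir NE: first cell '.' (not opp) -> no flip
Dir W: first cell '.' (not opp) -> no flip
Dir E: first cell '.' (not opp) -> no flip
Dir SW: opp run (2,5) capped by W -> flip
Dir S: first cell '.' (not opp) -> no flip
Dir SE: first cell '.' (not opp) -> no flip

Answer: (2,5)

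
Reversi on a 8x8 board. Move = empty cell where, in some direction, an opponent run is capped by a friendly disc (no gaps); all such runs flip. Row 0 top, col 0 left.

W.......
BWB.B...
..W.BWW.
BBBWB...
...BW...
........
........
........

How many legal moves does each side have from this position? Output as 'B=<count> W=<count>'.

Answer: B=8 W=12

Derivation:
-- B to move --
(0,1): no bracket -> illegal
(0,2): no bracket -> illegal
(1,3): flips 1 -> legal
(1,5): no bracket -> illegal
(1,6): flips 1 -> legal
(1,7): no bracket -> illegal
(2,0): no bracket -> illegal
(2,1): no bracket -> illegal
(2,3): flips 1 -> legal
(2,7): flips 2 -> legal
(3,5): no bracket -> illegal
(3,6): flips 1 -> legal
(3,7): no bracket -> illegal
(4,2): flips 1 -> legal
(4,5): flips 1 -> legal
(5,3): no bracket -> illegal
(5,4): flips 1 -> legal
(5,5): no bracket -> illegal
B mobility = 8
-- W to move --
(0,1): no bracket -> illegal
(0,2): flips 1 -> legal
(0,3): flips 1 -> legal
(0,4): flips 3 -> legal
(0,5): no bracket -> illegal
(1,3): flips 1 -> legal
(1,5): flips 1 -> legal
(2,0): flips 1 -> legal
(2,1): no bracket -> illegal
(2,3): flips 1 -> legal
(3,5): flips 1 -> legal
(4,0): flips 1 -> legal
(4,1): no bracket -> illegal
(4,2): flips 2 -> legal
(4,5): no bracket -> illegal
(5,2): flips 2 -> legal
(5,3): flips 1 -> legal
(5,4): no bracket -> illegal
W mobility = 12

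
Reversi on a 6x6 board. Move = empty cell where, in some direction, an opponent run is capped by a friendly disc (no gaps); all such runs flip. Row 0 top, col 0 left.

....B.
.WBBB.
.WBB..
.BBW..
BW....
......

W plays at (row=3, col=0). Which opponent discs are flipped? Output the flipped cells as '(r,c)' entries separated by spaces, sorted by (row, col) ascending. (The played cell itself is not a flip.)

Dir NW: edge -> no flip
Dir N: first cell '.' (not opp) -> no flip
Dir NE: first cell 'W' (not opp) -> no flip
Dir W: edge -> no flip
Dir E: opp run (3,1) (3,2) capped by W -> flip
Dir SW: edge -> no flip
Dir S: opp run (4,0), next='.' -> no flip
Dir SE: first cell 'W' (not opp) -> no flip

Answer: (3,1) (3,2)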